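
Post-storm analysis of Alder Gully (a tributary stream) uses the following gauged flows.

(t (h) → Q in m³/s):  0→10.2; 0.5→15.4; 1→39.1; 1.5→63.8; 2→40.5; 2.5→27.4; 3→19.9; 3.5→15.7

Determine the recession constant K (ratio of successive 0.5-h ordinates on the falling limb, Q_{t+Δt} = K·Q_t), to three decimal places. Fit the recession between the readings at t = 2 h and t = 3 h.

Using the recession-limb readings at t = 2 h and t = 3 h: Q falls from 40.5 to 19.9 m³/s over 2 intervals.
K = (Q₂/Q₁)^(1/2) = (19.9/40.5)^(1/2) = 0.701.

K ≈ 0.701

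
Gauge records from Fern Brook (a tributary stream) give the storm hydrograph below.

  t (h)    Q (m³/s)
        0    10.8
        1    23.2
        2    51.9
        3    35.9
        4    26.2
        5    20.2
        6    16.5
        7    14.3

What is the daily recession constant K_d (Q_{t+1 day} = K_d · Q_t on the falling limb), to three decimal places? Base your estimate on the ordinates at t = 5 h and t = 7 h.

Between t = 5 h and t = 7 h the flow falls from 20.2 to 14.3 m³/s over 2×1 h = 2 h.
Per-interval ratio K = (14.3/20.2)^(1/2) = 0.8414; K_d = K^(24/1) = 0.016.

K_d ≈ 0.016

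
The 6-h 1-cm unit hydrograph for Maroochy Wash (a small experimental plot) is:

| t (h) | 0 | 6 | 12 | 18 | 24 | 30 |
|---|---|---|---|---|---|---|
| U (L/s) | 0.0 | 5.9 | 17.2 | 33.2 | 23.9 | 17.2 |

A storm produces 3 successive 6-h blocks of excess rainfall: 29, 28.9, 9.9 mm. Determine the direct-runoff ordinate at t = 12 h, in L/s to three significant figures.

By discrete convolution, Q_j = Σ (P_i / 10 mm) · U_{j−i}.
At t = 12 h (j=2): Q = (29/10)·17.2 + (28.9/10)·5.9 + (9.9/10)·0.0 = 66.9 L/s.

Q ≈ 66.9 L/s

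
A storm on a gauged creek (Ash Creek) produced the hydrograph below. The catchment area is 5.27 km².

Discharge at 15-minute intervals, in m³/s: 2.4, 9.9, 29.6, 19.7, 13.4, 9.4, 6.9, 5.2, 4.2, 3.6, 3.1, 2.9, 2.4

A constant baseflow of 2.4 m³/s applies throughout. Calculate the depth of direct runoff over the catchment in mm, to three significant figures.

d ≈ 13.9 mm

Direct runoff: 0.0, 7.5, 27.2, 17.3, 11.0, 7.0, 4.5, 2.8, 1.8, 1.2, 0.7, 0.5, 0.0 m³/s; ΣQ_DR = 81.50 m³/s.
V = ΣQ_DR · Δt = 81.50 × 900 s = 73350 m³.
Over A = 5.27 km², depth = V / A = 13.9 mm.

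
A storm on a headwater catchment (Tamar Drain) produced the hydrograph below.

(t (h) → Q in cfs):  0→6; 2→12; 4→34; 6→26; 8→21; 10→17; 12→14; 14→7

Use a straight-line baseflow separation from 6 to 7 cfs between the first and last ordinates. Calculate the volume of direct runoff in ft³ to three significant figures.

Direct-runoff ordinates (Q − Q_b): 0.00, 5.86, 27.71, 19.57, 14.43, 10.29, 7.14, 0.00 cfs.
ΣQ_DR = 85.00 cfs.
With Δt = 2 h = 7200 s, V = ΣQ_DR · Δt = 85.00 × 7200 = 6.12 × 10^5 ft³.

V ≈ 6.12 × 10^5 ft³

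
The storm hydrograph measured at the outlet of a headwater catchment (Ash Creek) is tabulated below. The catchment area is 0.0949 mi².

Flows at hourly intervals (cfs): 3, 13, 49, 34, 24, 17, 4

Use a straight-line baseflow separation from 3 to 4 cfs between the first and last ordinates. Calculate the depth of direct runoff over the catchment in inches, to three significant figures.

Direct runoff: 0.00, 9.83, 45.67, 30.50, 20.33, 13.17, 0.00 cfs; ΣQ_DR = 119.5 cfs.
V = ΣQ_DR · Δt = 119.5 × 3600 s = 4.302 × 10^5 ft³.
Over A = 0.0949 mi², depth = V / A = 1.95 in.

d ≈ 1.95 in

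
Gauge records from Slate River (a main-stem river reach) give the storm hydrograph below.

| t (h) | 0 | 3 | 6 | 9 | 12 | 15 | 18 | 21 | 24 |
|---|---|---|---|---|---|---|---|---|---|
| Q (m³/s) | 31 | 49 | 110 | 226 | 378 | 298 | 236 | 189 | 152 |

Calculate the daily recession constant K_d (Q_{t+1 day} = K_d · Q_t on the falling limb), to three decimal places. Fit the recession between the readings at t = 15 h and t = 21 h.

Between t = 15 h and t = 21 h the flow falls from 298 to 189 m³/s over 2×3 h = 6 h.
Per-interval ratio K = (189/298)^(1/2) = 0.7964; K_d = K^(24/3) = 0.162.

K_d ≈ 0.162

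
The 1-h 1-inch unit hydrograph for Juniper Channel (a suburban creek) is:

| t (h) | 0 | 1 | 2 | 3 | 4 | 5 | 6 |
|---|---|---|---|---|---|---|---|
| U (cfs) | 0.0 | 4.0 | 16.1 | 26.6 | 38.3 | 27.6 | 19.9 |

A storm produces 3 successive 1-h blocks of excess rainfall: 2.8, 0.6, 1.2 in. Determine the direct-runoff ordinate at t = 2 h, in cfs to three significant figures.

By discrete convolution, Q_j = Σ (P_i / 1 in) · U_{j−i}.
At t = 2 h (j=2): Q = (2.8/1)·16.1 + (0.6/1)·4.0 + (1.2/1)·0.0 = 47.5 cfs.

Q ≈ 47.5 cfs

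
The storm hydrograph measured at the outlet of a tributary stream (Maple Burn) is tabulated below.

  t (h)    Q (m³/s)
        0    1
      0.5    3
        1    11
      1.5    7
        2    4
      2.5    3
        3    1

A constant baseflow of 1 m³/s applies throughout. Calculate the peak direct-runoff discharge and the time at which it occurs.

Q_p = 10.0 m³/s at t = 1 h

Subtracting baseflow gives direct-runoff ordinates: 0.0, 2.0, 10.0, 6.0, 3.0, 2.0, 0.0 m³/s.
The maximum is 10.0 m³/s, occurring at the reading for t = 1 h.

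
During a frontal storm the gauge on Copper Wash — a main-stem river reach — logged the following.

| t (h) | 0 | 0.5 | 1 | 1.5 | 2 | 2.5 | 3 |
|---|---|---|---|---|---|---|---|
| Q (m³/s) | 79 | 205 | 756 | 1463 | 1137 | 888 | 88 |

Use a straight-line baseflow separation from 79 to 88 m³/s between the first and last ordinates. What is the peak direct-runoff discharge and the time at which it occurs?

Subtracting baseflow gives direct-runoff ordinates: 0.00, 124.50, 674.00, 1379.50, 1052.00, 801.50, 0.00 m³/s.
The maximum is 1379.50 m³/s, occurring at the reading for t = 1.5 h.

Q_p = 1379.50 m³/s at t = 1.5 h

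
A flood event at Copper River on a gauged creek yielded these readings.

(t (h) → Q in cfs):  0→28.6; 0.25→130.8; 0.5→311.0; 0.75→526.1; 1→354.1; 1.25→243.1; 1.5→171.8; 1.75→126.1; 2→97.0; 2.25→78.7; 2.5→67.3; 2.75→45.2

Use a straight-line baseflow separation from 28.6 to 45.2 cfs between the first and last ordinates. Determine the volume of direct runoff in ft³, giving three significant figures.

V ≈ 1.56 × 10^6 ft³

Direct-runoff ordinates (Q − Q_b): 0.00, 100.69, 279.38, 492.97, 319.46, 206.95, 134.15, 86.94, 56.33, 36.52, 23.61, 0.00 cfs.
ΣQ_DR = 1737 cfs.
With Δt = 0.25 h = 900 s, V = ΣQ_DR · Δt = 1737 × 900 = 1.56 × 10^6 ft³.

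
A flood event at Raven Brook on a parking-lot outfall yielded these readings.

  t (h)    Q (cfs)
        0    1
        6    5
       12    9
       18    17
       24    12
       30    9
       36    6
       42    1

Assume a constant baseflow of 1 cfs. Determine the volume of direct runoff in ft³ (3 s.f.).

Direct-runoff ordinates (Q − Q_b): 0.0, 4.0, 8.0, 16.0, 11.0, 8.0, 5.0, 0.0 cfs.
ΣQ_DR = 52.00 cfs.
With Δt = 6 h = 21600 s, V = ΣQ_DR · Δt = 52.00 × 21600 = 1.12 × 10^6 ft³.

V ≈ 1.12 × 10^6 ft³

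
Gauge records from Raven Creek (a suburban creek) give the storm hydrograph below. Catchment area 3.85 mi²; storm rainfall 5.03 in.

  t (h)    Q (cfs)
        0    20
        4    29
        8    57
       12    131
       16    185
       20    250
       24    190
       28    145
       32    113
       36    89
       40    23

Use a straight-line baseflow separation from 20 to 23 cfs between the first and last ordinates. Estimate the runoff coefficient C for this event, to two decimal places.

C ≈ 0.32

ΣQ_DR = 995.5 cfs; V = ΣQ_DR·Δt = 1.434 × 10^7 ft³.
Runoff depth d = V / A = 1.603 in.
C = d / P = 1.603 / 5.03 = 0.32.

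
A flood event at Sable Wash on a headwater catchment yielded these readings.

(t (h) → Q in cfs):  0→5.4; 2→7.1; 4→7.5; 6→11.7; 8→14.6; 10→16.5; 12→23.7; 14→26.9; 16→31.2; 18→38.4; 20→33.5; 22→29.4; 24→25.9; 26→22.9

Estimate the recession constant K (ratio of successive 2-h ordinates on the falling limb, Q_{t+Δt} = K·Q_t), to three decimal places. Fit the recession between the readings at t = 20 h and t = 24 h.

K ≈ 0.879

Using the recession-limb readings at t = 20 h and t = 24 h: Q falls from 33.5 to 25.9 cfs over 2 intervals.
K = (Q₂/Q₁)^(1/2) = (25.9/33.5)^(1/2) = 0.879.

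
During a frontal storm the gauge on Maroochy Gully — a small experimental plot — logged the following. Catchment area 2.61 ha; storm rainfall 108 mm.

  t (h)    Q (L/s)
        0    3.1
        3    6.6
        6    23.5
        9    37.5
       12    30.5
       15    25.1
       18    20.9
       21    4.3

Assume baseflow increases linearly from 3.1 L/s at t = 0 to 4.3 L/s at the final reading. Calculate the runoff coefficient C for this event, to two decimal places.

C ≈ 0.47

ΣQ_DR = 121.9 L/s; V = ΣQ_DR·Δt = 1.317 × 10^6 L.
Runoff depth d = V / A = 50.44 mm.
C = d / P = 50.44 / 108 = 0.47.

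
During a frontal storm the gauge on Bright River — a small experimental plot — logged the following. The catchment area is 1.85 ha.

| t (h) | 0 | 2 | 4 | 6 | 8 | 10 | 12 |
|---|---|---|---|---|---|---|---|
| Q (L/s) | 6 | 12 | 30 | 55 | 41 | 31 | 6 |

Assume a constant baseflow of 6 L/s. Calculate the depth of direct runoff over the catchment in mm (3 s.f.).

d ≈ 54.1 mm

Direct runoff: 0.0, 6.0, 24.0, 49.0, 35.0, 25.0, 0.0 L/s; ΣQ_DR = 139.0 L/s.
V = ΣQ_DR · Δt = 139.0 × 7200 s = 1.001 × 10^6 L.
Over A = 1.85 ha, depth = V / A = 54.1 mm.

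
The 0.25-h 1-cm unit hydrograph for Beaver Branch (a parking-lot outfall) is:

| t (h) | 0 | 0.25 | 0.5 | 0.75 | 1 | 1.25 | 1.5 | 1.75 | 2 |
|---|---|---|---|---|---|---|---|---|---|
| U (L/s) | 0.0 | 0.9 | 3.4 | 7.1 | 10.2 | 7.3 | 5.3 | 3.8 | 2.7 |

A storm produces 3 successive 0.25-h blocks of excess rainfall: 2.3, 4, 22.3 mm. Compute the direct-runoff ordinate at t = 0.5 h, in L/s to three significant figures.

By discrete convolution, Q_j = Σ (P_i / 10 mm) · U_{j−i}.
At t = 0.5 h (j=2): Q = (2.3/10)·3.4 + (4/10)·0.9 + (22.3/10)·0.0 = 1.14 L/s.

Q ≈ 1.14 L/s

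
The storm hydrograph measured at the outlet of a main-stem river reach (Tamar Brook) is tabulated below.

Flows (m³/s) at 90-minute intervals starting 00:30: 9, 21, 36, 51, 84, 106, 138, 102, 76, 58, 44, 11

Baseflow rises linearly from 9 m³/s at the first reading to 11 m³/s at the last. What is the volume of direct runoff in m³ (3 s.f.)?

Direct-runoff ordinates (Q − Q_b): 0.00, 11.82, 26.64, 41.45, 74.27, 96.09, 127.91, 91.73, 65.55, 47.36, 33.18, 0.00 m³/s.
ΣQ_DR = 616.0 m³/s.
With Δt = 1.5 h = 5400 s, V = ΣQ_DR · Δt = 616.0 × 5400 = 3.33 × 10^6 m³.

V ≈ 3.33 × 10^6 m³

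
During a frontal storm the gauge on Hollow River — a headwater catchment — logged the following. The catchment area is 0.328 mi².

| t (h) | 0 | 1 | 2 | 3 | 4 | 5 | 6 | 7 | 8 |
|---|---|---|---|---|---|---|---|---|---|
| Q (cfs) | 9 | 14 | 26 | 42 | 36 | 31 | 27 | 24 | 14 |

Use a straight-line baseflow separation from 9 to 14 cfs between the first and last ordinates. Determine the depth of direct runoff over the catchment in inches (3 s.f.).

d ≈ 0.565 in

Direct runoff: 0.00, 4.38, 15.75, 31.12, 24.50, 18.88, 14.25, 10.62, 0.00 cfs; ΣQ_DR = 119.5 cfs.
V = ΣQ_DR · Δt = 119.5 × 3600 s = 4.302 × 10^5 ft³.
Over A = 0.328 mi², depth = V / A = 0.565 in.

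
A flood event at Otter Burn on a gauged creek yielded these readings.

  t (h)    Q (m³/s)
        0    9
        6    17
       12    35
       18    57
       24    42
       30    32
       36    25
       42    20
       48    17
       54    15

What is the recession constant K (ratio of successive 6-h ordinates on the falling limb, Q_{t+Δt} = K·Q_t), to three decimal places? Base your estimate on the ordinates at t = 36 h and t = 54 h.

K ≈ 0.843

Using the recession-limb readings at t = 36 h and t = 54 h: Q falls from 25 to 15 m³/s over 3 intervals.
K = (Q₂/Q₁)^(1/3) = (15/25)^(1/3) = 0.843.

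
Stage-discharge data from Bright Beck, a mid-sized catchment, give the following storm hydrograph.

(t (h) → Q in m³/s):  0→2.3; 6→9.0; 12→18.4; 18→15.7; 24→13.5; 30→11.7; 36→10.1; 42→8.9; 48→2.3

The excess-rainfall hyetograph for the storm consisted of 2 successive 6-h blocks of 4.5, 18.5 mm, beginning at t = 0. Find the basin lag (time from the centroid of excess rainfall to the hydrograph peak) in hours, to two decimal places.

t_L ≈ 4.17 h

Centroid of excess rainfall: t_c = Σ P_i·t̄_i / ΣP_i = 7.8261 h (block centres at 3, 9 h).
Hydrograph peak occurs at t = 12 h, so basin lag t_L = 12 − 7.8261 = 4.17 h.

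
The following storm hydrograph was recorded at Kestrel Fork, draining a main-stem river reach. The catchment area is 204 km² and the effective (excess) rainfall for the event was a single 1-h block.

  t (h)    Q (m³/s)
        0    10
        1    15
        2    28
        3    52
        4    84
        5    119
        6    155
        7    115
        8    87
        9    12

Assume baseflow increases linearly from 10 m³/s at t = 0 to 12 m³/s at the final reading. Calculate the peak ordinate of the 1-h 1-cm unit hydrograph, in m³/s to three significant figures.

U_p ≈ 144 m³/s

Direct runoff: 0.00, 4.78, 17.56, 41.33, 73.11, 107.89, 143.67, 103.44, 75.22, 0.00 m³/s; ΣQ_DR = 567.0 m³/s, peak = 143.67 m³/s.
Runoff depth d = ΣQ_DR·Δt / A = 567.0 × 3600 / (204 km²) = 10.01 mm.
The 1-cm UH is the DRH scaled by (10 mm)/d, so U_p = 143.67 × 10/10.01 = 144 m³/s.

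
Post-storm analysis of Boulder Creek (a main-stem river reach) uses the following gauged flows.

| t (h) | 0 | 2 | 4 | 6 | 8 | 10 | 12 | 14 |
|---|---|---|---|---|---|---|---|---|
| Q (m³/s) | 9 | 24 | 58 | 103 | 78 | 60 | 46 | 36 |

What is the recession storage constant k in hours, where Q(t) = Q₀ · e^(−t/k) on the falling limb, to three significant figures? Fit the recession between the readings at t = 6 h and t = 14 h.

On the falling limb, Q drops from 103 to 36 m³/s between t = 6 h and t = 14 h (Δt = 8 h).
k = −Δt / ln(Q₂/Q₁) = −8 / ln(36/103) = 7.61 h.

k ≈ 7.61 h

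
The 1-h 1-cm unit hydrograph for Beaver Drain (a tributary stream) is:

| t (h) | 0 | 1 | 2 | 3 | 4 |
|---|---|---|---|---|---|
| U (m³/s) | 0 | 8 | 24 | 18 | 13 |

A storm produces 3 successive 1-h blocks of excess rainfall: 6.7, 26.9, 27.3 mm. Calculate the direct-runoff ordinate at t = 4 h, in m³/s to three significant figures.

By discrete convolution, Q_j = Σ (P_i / 10 mm) · U_{j−i}.
At t = 4 h (j=4): Q = (6.7/10)·13 + (26.9/10)·18 + (27.3/10)·24 = 123 m³/s.

Q ≈ 123 m³/s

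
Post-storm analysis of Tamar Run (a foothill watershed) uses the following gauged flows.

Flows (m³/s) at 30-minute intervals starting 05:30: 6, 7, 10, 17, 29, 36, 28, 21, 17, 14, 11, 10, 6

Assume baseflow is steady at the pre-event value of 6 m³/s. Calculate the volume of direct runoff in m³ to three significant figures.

Direct-runoff ordinates (Q − Q_b): 0.0, 1.0, 4.0, 11.0, 23.0, 30.0, 22.0, 15.0, 11.0, 8.0, 5.0, 4.0, 0.0 m³/s.
ΣQ_DR = 134.0 m³/s.
With Δt = 0.5 h = 1800 s, V = ΣQ_DR · Δt = 134.0 × 1800 = 2.41 × 10^5 m³.

V ≈ 2.41 × 10^5 m³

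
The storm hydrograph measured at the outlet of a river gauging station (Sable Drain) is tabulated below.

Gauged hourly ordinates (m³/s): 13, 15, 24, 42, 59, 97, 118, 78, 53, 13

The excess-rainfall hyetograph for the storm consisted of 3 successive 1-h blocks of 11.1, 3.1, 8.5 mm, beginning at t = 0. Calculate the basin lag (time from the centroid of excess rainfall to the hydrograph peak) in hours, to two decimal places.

Centroid of excess rainfall: t_c = Σ P_i·t̄_i / ΣP_i = 1.3855 h (block centres at 0.5, 1.5, 2.5 h).
Hydrograph peak occurs at t = 6 h, so basin lag t_L = 6 − 1.3855 = 4.61 h.

t_L ≈ 4.61 h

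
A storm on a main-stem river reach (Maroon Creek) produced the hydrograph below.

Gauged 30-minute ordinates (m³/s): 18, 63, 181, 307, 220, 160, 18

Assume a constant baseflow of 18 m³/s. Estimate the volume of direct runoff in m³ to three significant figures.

V ≈ 1.51 × 10^6 m³

Direct-runoff ordinates (Q − Q_b): 0.0, 45.0, 163.0, 289.0, 202.0, 142.0, 0.0 m³/s.
ΣQ_DR = 841.0 m³/s.
With Δt = 0.5 h = 1800 s, V = ΣQ_DR · Δt = 841.0 × 1800 = 1.51 × 10^6 m³.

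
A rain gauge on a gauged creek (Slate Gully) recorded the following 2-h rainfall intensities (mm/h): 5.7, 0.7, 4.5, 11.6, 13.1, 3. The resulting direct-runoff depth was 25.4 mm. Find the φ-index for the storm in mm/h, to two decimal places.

Only the 2 blocks with intensity above φ contribute runoff: 11.6, 13.1 mm/h.
Σ(I−φ)·Δt = d  ⇒  (11.6+13.1 − 2φ)·2 = 25.4
φ = (24.70 − 25.4/2) / 2 = 6.00 mm/h.

φ ≈ 6.00 mm/h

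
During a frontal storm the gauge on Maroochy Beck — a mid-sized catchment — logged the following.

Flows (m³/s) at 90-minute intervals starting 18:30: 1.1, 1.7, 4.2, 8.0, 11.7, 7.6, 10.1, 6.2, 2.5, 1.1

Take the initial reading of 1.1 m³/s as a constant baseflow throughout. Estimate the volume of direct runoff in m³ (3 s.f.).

V ≈ 2.33 × 10^5 m³

Direct-runoff ordinates (Q − Q_b): 0.0, 0.6, 3.1, 6.9, 10.6, 6.5, 9.0, 5.1, 1.4, 0.0 m³/s.
ΣQ_DR = 43.20 m³/s.
With Δt = 1.5 h = 5400 s, V = ΣQ_DR · Δt = 43.20 × 5400 = 2.33 × 10^5 m³.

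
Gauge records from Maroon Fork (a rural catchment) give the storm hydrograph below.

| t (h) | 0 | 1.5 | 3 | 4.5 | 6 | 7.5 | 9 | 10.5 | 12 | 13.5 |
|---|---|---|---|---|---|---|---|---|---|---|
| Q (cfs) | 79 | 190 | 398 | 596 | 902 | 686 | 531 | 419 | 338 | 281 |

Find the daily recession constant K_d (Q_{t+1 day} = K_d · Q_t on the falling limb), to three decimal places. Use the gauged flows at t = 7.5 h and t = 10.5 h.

K_d ≈ 0.019

Between t = 7.5 h and t = 10.5 h the flow falls from 686 to 419 cfs over 2×1.5 h = 3 h.
Per-interval ratio K = (419/686)^(1/2) = 0.7815; K_d = K^(24/1.5) = 0.019.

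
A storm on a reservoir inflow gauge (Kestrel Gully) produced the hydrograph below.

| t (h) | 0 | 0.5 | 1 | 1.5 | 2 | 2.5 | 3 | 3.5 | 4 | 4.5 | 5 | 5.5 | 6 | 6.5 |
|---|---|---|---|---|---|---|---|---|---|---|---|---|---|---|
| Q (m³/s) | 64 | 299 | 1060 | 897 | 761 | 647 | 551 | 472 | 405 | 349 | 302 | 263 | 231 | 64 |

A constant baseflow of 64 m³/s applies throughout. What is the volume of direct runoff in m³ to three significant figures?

V ≈ 9.84 × 10^6 m³

Direct-runoff ordinates (Q − Q_b): 0.0, 235.0, 996.0, 833.0, 697.0, 583.0, 487.0, 408.0, 341.0, 285.0, 238.0, 199.0, 167.0, 0.0 m³/s.
ΣQ_DR = 5469 m³/s.
With Δt = 0.5 h = 1800 s, V = ΣQ_DR · Δt = 5469 × 1800 = 9.84 × 10^6 m³.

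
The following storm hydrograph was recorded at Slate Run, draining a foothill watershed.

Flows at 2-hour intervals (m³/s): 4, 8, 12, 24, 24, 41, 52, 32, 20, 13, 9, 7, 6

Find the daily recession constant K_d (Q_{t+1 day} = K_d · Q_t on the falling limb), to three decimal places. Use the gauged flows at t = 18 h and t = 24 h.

Between t = 18 h and t = 24 h the flow falls from 13 to 6 m³/s over 3×2 h = 6 h.
Per-interval ratio K = (6/13)^(1/3) = 0.7728; K_d = K^(24/2) = 0.045.

K_d ≈ 0.045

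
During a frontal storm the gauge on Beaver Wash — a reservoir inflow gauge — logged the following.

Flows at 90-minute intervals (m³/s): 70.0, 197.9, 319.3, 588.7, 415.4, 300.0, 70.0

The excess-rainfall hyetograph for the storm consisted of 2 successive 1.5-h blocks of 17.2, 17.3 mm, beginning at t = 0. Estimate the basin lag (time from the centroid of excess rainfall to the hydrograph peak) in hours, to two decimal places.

t_L ≈ 3.00 h

Centroid of excess rainfall: t_c = Σ P_i·t̄_i / ΣP_i = 1.5022 h (block centres at 0.75, 2.25 h).
Hydrograph peak occurs at t = 4.5 h, so basin lag t_L = 4.5 − 1.5022 = 3.00 h.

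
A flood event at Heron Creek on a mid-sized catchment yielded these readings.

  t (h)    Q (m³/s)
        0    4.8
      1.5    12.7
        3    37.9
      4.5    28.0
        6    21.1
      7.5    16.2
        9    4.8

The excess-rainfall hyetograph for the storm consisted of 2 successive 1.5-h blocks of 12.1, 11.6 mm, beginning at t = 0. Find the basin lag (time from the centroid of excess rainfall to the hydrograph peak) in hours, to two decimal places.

Centroid of excess rainfall: t_c = Σ P_i·t̄_i / ΣP_i = 1.4842 h (block centres at 0.75, 2.25 h).
Hydrograph peak occurs at t = 3 h, so basin lag t_L = 3 − 1.4842 = 1.52 h.

t_L ≈ 1.52 h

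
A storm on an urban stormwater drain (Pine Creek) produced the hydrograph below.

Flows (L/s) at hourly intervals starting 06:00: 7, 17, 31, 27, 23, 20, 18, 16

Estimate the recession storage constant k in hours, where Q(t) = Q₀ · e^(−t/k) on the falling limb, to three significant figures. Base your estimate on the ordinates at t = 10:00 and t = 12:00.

On the falling limb, Q drops from 23 to 18 L/s between t = 10:00 and t = 12:00 (Δt = 2 h).
k = −Δt / ln(Q₂/Q₁) = −2 / ln(18/23) = 8.16 h.

k ≈ 8.16 h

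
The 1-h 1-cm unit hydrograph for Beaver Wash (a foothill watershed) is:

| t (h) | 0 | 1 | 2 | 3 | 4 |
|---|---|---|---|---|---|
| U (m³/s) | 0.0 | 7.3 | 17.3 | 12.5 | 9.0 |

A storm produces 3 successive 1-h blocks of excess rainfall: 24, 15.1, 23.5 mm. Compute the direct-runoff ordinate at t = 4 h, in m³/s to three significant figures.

By discrete convolution, Q_j = Σ (P_i / 10 mm) · U_{j−i}.
At t = 4 h (j=4): Q = (24/10)·9.0 + (15.1/10)·12.5 + (23.5/10)·17.3 = 81.1 m³/s.

Q ≈ 81.1 m³/s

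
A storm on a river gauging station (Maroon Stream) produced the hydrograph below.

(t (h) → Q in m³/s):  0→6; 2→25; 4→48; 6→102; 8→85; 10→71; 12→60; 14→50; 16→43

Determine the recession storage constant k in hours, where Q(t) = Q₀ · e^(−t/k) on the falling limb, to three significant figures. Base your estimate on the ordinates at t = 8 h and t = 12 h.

k ≈ 11.5 h

On the falling limb, Q drops from 85 to 60 m³/s between t = 8 h and t = 12 h (Δt = 4 h).
k = −Δt / ln(Q₂/Q₁) = −4 / ln(60/85) = 11.5 h.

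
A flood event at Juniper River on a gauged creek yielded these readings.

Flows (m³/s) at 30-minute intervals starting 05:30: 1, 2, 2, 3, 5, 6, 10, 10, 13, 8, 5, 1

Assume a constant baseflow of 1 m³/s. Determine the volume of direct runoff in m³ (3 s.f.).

Direct-runoff ordinates (Q − Q_b): 0.0, 1.0, 1.0, 2.0, 4.0, 5.0, 9.0, 9.0, 12.0, 7.0, 4.0, 0.0 m³/s.
ΣQ_DR = 54.00 m³/s.
With Δt = 0.5 h = 1800 s, V = ΣQ_DR · Δt = 54.00 × 1800 = 97200 m³.

V ≈ 97200 m³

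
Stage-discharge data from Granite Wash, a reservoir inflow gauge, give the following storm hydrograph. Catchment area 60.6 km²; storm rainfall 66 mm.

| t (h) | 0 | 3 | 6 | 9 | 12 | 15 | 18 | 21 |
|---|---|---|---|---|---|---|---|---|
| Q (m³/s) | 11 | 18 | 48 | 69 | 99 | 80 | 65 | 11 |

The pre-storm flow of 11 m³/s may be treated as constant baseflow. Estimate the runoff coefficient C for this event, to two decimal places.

C ≈ 0.85

ΣQ_DR = 313.0 m³/s; V = ΣQ_DR·Δt = 3.380 × 10^6 m³.
Runoff depth d = V / A = 55.78 mm.
C = d / P = 55.78 / 66 = 0.85.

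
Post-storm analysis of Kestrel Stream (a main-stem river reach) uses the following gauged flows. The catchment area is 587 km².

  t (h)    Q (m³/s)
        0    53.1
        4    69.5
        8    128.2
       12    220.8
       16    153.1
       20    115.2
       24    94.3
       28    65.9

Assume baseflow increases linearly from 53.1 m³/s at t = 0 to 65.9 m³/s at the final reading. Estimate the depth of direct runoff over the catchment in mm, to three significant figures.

Direct runoff: 0.00, 14.57, 71.44, 162.21, 92.69, 52.96, 30.23, 0.00 m³/s; ΣQ_DR = 424.1 m³/s.
V = ΣQ_DR · Δt = 424.1 × 14400 s = 6.107 × 10^6 m³.
Over A = 587 km², depth = V / A = 10.4 mm.

d ≈ 10.4 mm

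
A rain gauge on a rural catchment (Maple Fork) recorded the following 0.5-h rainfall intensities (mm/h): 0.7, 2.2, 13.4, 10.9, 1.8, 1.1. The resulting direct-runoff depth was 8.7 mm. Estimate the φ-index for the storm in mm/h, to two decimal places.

φ ≈ 3.45 mm/h

Only the 2 blocks with intensity above φ contribute runoff: 13.4, 10.9 mm/h.
Σ(I−φ)·Δt = d  ⇒  (13.4+10.9 − 2φ)·0.5 = 8.7
φ = (24.30 − 8.7/0.5) / 2 = 3.45 mm/h.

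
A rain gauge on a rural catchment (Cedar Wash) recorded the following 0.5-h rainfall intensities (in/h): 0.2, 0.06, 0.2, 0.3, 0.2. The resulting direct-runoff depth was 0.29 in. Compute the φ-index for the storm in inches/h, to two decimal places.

φ ≈ 0.08 in/h

Only the 4 blocks with intensity above φ contribute runoff: 0.2, 0.2, 0.3, 0.2 in/h.
Σ(I−φ)·Δt = d  ⇒  (0.2+0.2+0.3+0.2 − 4φ)·0.5 = 0.29
φ = (0.9000 − 0.29/0.5) / 4 = 0.08 in/h.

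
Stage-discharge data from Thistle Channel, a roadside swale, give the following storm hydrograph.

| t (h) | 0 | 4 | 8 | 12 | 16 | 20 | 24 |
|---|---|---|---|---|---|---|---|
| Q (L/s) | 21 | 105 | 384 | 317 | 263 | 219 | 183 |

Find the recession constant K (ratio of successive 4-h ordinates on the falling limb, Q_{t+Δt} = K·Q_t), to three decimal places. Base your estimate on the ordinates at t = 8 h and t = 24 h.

Using the recession-limb readings at t = 8 h and t = 24 h: Q falls from 384 to 183 L/s over 4 intervals.
K = (Q₂/Q₁)^(1/4) = (183/384)^(1/4) = 0.831.

K ≈ 0.831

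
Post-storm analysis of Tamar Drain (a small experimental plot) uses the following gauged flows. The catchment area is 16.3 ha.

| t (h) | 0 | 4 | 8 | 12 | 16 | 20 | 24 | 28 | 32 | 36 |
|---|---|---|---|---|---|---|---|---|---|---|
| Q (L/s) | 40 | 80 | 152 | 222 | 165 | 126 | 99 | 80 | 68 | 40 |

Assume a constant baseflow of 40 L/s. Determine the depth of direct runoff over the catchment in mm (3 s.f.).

d ≈ 59.4 mm

Direct runoff: 0.0, 40.0, 112.0, 182.0, 125.0, 86.0, 59.0, 40.0, 28.0, 0.0 L/s; ΣQ_DR = 672.0 L/s.
V = ΣQ_DR · Δt = 672.0 × 14400 s = 9.677 × 10^6 L.
Over A = 16.3 ha, depth = V / A = 59.4 mm.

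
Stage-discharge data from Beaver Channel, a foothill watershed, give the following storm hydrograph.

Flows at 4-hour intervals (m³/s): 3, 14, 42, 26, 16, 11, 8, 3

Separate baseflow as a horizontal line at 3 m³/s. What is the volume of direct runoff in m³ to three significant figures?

Direct-runoff ordinates (Q − Q_b): 0.0, 11.0, 39.0, 23.0, 13.0, 8.0, 5.0, 0.0 m³/s.
ΣQ_DR = 99.00 m³/s.
With Δt = 4 h = 14400 s, V = ΣQ_DR · Δt = 99.00 × 14400 = 1.43 × 10^6 m³.

V ≈ 1.43 × 10^6 m³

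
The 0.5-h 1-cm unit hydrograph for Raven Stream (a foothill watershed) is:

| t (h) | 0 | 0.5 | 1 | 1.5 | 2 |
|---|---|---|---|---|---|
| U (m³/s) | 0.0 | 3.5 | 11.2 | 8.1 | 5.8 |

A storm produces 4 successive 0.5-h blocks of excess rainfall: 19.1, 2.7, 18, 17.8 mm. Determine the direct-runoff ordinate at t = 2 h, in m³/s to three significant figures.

By discrete convolution, Q_j = Σ (P_i / 10 mm) · U_{j−i}.
At t = 2 h (j=4): Q = (19.1/10)·5.8 + (2.7/10)·8.1 + (18/10)·11.2 + (17.8/10)·3.5 = 39.7 m³/s.

Q ≈ 39.7 m³/s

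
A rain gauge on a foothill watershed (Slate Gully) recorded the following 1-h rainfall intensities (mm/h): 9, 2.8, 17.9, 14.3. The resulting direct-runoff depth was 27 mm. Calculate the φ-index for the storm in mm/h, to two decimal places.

φ ≈ 4.73 mm/h

Only the 3 blocks with intensity above φ contribute runoff: 9, 17.9, 14.3 mm/h.
Σ(I−φ)·Δt = d  ⇒  (9+17.9+14.3 − 3φ)·1 = 27
φ = (41.20 − 27/1) / 3 = 4.73 mm/h.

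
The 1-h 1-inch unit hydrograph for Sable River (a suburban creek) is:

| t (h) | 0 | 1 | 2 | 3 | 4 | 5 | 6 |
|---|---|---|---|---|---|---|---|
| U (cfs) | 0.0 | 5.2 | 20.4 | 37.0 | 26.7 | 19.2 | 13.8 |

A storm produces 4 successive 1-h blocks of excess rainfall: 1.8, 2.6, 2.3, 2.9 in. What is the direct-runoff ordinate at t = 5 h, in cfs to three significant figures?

Q ≈ 248 cfs

By discrete convolution, Q_j = Σ (P_i / 1 in) · U_{j−i}.
At t = 5 h (j=5): Q = (1.8/1)·19.2 + (2.6/1)·26.7 + (2.3/1)·37.0 + (2.9/1)·20.4 = 248 cfs.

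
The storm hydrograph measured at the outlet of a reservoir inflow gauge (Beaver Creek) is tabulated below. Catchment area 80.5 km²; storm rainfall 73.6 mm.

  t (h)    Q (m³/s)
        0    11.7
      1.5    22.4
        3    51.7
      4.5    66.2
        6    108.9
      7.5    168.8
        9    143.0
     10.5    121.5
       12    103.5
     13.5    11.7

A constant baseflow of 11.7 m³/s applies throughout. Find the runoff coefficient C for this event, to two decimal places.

ΣQ_DR = 692.4 m³/s; V = ΣQ_DR·Δt = 3.739 × 10^6 m³.
Runoff depth d = V / A = 46.45 mm.
C = d / P = 46.45 / 73.6 = 0.63.

C ≈ 0.63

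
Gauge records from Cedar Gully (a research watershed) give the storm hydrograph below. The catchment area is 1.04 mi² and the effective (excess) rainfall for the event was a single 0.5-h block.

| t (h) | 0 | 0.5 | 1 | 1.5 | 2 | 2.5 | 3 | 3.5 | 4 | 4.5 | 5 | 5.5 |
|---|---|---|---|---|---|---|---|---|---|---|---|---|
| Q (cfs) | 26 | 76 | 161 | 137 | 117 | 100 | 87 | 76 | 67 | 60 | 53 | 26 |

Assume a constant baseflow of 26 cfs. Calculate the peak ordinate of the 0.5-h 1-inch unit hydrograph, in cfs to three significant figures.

U_p ≈ 269 cfs

Direct runoff: 0.0, 50.0, 135.0, 111.0, 91.0, 74.0, 61.0, 50.0, 41.0, 34.0, 27.0, 0.0 cfs; ΣQ_DR = 674.0 cfs, peak = 135.0 cfs.
Runoff depth d = ΣQ_DR·Δt / A = 674.0 × 1800 / (1.04 mi²) = 0.5021 in.
The 1-inch UH is the DRH scaled by (1 in)/d, so U_p = 135.0 × 1/0.5021 = 269 cfs.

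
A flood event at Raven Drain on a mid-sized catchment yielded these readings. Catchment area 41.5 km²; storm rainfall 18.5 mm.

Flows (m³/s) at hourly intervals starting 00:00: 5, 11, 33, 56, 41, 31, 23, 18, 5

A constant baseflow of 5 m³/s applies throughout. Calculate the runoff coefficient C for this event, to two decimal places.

ΣQ_DR = 178.0 m³/s; V = ΣQ_DR·Δt = 6.408 × 10^5 m³.
Runoff depth d = V / A = 15.44 mm.
C = d / P = 15.44 / 18.5 = 0.83.

C ≈ 0.83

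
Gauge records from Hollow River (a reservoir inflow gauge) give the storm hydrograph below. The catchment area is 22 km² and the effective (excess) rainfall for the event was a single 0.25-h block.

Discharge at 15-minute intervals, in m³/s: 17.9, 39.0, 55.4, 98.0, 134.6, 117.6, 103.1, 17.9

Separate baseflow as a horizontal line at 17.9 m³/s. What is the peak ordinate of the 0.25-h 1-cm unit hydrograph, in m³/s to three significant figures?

Direct runoff: 0.0, 21.1, 37.5, 80.1, 116.7, 99.7, 85.2, 0.0 m³/s; ΣQ_DR = 440.3 m³/s, peak = 116.7 m³/s.
Runoff depth d = ΣQ_DR·Δt / A = 440.3 × 900 / (22 km²) = 18.01 mm.
The 1-cm UH is the DRH scaled by (10 mm)/d, so U_p = 116.7 × 10/18.01 = 64.8 m³/s.

U_p ≈ 64.8 m³/s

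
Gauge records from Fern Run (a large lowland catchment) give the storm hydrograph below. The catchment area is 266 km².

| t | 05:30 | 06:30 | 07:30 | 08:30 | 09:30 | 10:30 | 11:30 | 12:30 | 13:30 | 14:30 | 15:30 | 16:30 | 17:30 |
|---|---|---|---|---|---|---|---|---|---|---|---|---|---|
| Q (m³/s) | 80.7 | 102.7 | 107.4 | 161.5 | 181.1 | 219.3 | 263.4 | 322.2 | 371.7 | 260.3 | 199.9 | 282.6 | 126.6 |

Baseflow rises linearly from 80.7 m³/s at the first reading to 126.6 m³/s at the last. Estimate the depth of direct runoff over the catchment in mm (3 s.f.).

Direct runoff: 0.00, 18.18, 19.05, 69.33, 85.10, 119.47, 159.75, 214.72, 260.40, 145.18, 80.95, 159.82, 0.00 m³/s; ΣQ_DR = 1332 m³/s.
V = ΣQ_DR · Δt = 1332 × 3600 s = 4.795 × 10^6 m³.
Over A = 266 km², depth = V / A = 18.0 mm.

d ≈ 18.0 mm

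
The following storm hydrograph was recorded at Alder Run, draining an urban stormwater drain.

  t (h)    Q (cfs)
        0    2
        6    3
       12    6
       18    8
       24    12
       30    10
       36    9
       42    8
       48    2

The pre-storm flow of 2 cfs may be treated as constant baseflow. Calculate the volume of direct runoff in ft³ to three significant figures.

Direct-runoff ordinates (Q − Q_b): 0.0, 1.0, 4.0, 6.0, 10.0, 8.0, 7.0, 6.0, 0.0 cfs.
ΣQ_DR = 42.00 cfs.
With Δt = 6 h = 21600 s, V = ΣQ_DR · Δt = 42.00 × 21600 = 9.07 × 10^5 ft³.

V ≈ 9.07 × 10^5 ft³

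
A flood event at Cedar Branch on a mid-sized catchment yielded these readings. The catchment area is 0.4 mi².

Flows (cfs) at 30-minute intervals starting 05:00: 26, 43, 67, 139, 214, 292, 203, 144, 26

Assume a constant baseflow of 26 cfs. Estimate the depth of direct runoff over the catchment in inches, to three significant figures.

Direct runoff: 0.0, 17.0, 41.0, 113.0, 188.0, 266.0, 177.0, 118.0, 0.0 cfs; ΣQ_DR = 920.0 cfs.
V = ΣQ_DR · Δt = 920.0 × 1800 s = 1.656 × 10^6 ft³.
Over A = 0.4 mi², depth = V / A = 1.78 in.

d ≈ 1.78 in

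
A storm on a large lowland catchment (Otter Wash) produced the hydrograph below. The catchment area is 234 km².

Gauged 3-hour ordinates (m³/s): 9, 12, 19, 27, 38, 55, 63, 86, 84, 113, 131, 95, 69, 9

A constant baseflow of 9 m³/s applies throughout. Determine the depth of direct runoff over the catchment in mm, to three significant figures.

Direct runoff: 0.0, 3.0, 10.0, 18.0, 29.0, 46.0, 54.0, 77.0, 75.0, 104.0, 122.0, 86.0, 60.0, 0.0 m³/s; ΣQ_DR = 684.0 m³/s.
V = ΣQ_DR · Δt = 684.0 × 10800 s = 7.387 × 10^6 m³.
Over A = 234 km², depth = V / A = 31.6 mm.

d ≈ 31.6 mm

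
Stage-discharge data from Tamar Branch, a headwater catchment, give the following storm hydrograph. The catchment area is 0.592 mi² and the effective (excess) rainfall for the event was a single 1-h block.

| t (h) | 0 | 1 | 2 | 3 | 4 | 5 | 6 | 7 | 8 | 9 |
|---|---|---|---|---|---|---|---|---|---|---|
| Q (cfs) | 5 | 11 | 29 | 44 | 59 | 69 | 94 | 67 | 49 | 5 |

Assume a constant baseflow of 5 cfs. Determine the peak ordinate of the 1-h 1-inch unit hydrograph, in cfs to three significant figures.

Direct runoff: 0.0, 6.0, 24.0, 39.0, 54.0, 64.0, 89.0, 62.0, 44.0, 0.0 cfs; ΣQ_DR = 382.0 cfs, peak = 89.0 cfs.
Runoff depth d = ΣQ_DR·Δt / A = 382.0 × 3600 / (0.592 mi²) = 0.9999 in.
The 1-inch UH is the DRH scaled by (1 in)/d, so U_p = 89.0 × 1/0.9999 = 89.0 cfs.

U_p ≈ 89.0 cfs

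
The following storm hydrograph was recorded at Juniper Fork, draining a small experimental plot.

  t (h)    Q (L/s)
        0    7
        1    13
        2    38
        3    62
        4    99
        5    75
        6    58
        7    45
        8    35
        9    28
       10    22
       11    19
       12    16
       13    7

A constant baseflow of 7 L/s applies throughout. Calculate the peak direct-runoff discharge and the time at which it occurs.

Q_p = 92.0 L/s at t = 4 h

Subtracting baseflow gives direct-runoff ordinates: 0.0, 6.0, 31.0, 55.0, 92.0, 68.0, 51.0, 38.0, 28.0, 21.0, 15.0, 12.0, 9.0, 0.0 L/s.
The maximum is 92.0 L/s, occurring at the reading for t = 4 h.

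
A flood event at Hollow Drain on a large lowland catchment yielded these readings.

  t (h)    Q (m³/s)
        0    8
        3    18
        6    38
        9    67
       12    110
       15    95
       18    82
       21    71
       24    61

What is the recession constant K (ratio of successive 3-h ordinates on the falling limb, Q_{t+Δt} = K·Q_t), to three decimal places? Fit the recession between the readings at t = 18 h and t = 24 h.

Using the recession-limb readings at t = 18 h and t = 24 h: Q falls from 82 to 61 m³/s over 2 intervals.
K = (Q₂/Q₁)^(1/2) = (61/82)^(1/2) = 0.862.

K ≈ 0.862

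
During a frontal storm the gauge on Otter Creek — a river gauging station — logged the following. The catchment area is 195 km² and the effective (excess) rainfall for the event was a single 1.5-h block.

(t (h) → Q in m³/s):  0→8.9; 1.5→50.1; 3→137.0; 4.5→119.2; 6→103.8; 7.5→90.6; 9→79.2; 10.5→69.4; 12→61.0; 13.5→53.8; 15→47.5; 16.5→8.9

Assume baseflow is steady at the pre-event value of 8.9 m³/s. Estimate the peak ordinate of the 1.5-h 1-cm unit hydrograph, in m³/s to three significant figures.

U_p ≈ 64.0 m³/s

Direct runoff: 0.0, 41.2, 128.1, 110.3, 94.9, 81.7, 70.3, 60.5, 52.1, 44.9, 38.6, 0.0 m³/s; ΣQ_DR = 722.6 m³/s, peak = 128.1 m³/s.
Runoff depth d = ΣQ_DR·Δt / A = 722.6 × 5400 / (195 km²) = 20.01 mm.
The 1-cm UH is the DRH scaled by (10 mm)/d, so U_p = 128.1 × 10/20.01 = 64.0 m³/s.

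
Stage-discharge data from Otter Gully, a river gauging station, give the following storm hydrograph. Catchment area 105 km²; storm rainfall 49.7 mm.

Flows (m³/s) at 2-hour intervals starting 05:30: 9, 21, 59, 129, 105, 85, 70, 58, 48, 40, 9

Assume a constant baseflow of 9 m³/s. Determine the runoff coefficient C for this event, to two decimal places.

ΣQ_DR = 534.0 m³/s; V = ΣQ_DR·Δt = 3.845 × 10^6 m³.
Runoff depth d = V / A = 36.62 mm.
C = d / P = 36.62 / 49.7 = 0.74.

C ≈ 0.74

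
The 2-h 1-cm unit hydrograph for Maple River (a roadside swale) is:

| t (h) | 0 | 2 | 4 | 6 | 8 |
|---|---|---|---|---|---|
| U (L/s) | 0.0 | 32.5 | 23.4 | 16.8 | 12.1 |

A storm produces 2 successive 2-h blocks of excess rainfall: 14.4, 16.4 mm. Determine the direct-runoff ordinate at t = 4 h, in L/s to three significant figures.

Q ≈ 87.0 L/s

By discrete convolution, Q_j = Σ (P_i / 10 mm) · U_{j−i}.
At t = 4 h (j=2): Q = (14.4/10)·23.4 + (16.4/10)·32.5 = 87.0 L/s.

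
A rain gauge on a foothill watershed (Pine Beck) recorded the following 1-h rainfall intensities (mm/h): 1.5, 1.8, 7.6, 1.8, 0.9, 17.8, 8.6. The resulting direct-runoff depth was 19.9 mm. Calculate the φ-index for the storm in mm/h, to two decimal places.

Only the 3 blocks with intensity above φ contribute runoff: 7.6, 17.8, 8.6 mm/h.
Σ(I−φ)·Δt = d  ⇒  (7.6+17.8+8.6 − 3φ)·1 = 19.9
φ = (34.00 − 19.9/1) / 3 = 4.70 mm/h.

φ ≈ 4.70 mm/h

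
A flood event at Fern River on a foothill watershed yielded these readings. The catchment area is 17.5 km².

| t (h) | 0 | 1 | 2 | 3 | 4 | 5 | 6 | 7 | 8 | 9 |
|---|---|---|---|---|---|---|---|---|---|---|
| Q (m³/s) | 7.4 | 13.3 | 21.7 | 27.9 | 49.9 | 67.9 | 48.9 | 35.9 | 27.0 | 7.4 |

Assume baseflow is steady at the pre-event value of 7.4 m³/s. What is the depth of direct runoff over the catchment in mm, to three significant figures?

Direct runoff: 0.0, 5.9, 14.3, 20.5, 42.5, 60.5, 41.5, 28.5, 19.6, 0.0 m³/s; ΣQ_DR = 233.3 m³/s.
V = ΣQ_DR · Δt = 233.3 × 3600 s = 8.399 × 10^5 m³.
Over A = 17.5 km², depth = V / A = 48.0 mm.

d ≈ 48.0 mm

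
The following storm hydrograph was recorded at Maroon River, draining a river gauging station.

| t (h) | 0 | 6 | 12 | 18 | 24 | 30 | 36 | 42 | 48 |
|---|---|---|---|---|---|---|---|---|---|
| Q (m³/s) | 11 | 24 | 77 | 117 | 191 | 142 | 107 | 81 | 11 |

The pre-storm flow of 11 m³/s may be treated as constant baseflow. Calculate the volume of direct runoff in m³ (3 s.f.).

Direct-runoff ordinates (Q − Q_b): 0.0, 13.0, 66.0, 106.0, 180.0, 131.0, 96.0, 70.0, 0.0 m³/s.
ΣQ_DR = 662.0 m³/s.
With Δt = 6 h = 21600 s, V = ΣQ_DR · Δt = 662.0 × 21600 = 1.43 × 10^7 m³.

V ≈ 1.43 × 10^7 m³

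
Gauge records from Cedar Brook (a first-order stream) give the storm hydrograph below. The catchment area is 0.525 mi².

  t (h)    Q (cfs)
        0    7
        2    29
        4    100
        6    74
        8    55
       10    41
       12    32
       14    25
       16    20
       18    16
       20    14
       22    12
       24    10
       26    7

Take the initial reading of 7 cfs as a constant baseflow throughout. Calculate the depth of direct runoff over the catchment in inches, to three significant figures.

d ≈ 2.03 in

Direct runoff: 0.0, 22.0, 93.0, 67.0, 48.0, 34.0, 25.0, 18.0, 13.0, 9.0, 7.0, 5.0, 3.0, 0.0 cfs; ΣQ_DR = 344.0 cfs.
V = ΣQ_DR · Δt = 344.0 × 7200 s = 2.477 × 10^6 ft³.
Over A = 0.525 mi², depth = V / A = 2.03 in.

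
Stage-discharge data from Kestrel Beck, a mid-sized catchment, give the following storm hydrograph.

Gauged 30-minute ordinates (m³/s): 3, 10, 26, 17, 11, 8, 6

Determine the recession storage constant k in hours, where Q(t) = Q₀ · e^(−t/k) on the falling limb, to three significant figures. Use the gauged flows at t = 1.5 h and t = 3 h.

On the falling limb, Q drops from 17 to 6 m³/s between t = 1.5 h and t = 3 h (Δt = 1.5 h).
k = −Δt / ln(Q₂/Q₁) = −1.5 / ln(6/17) = 1.44 h.

k ≈ 1.44 h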